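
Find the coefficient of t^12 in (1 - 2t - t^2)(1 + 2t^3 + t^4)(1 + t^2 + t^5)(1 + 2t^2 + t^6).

(1 - 2t - t^2) has coefficients 1,-2,-1 for degrees 0…2.
(1 + 2t^3 + t^4) has coefficients 1,0,0,2,1,0,0,0,0,0,0,0,0 for degrees 0…12.
Multiplying by (1 + t^2 + t^5) gives running coefficients 1,0,1,2,1,3,1,0,2,1,0,0,0 for degrees 0…12.
Finally multiplying by (1 + 2t^2 + t^6), the product of all factors after the first has coefficients 1,0,3,2,3,7,4,6,5,3,5,5,1 for degrees 0…12.
[t^12] = 1·1 − 2·5 − 1·5 = -14.

-14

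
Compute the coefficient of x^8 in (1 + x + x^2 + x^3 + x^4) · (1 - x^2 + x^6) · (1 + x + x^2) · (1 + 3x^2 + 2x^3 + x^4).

(1 + x + x^2 + x^3 + x^4) has coefficients 1,1,1,1,1 for degrees 0…4.
(1 - x^2 + x^6) has coefficients 1,0,-1,0,0,0,1,0,0 for degrees 0…8.
Multiplying by (1 + x + x^2) gives running coefficients 1,1,0,-1,-1,0,1,1,1 for degrees 0…8.
Finally multiplying by (1 + 3x^2 + 2x^3 + x^4), the product of all factors after the first has coefficients 1,1,3,4,2,-2,-4,-2,3 for degrees 0…8.
[x^8] = 1·3 + 1·(-2) + 1·(-4) + 1·(-2) + 1·2 = -3.

-3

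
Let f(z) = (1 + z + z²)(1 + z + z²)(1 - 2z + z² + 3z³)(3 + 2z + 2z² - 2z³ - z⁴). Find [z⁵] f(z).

41

(1 + z + z²) has coefficients 1,1,1 for degrees 0…2.
(1 + z + z²) has coefficients 1,1,1,0,0,0 for degrees 0…5.
Multiplying by (1 - 2z + z² + 3z³) gives running coefficients 1,-1,0,2,4,3 for degrees 0…5.
Finally multiplying by (3 + 2z + 2z² - 2z³ - z⁴), the product of all factors after the first has coefficients 3,-1,0,2,17,22 for degrees 0…5.
[z⁵] = 1·22 + 1·17 + 1·2 = 41.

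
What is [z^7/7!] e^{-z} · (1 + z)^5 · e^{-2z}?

648

The EGF product rule gives c_7 = Σ_{k_1+k_2+k_3=7} C(7; k_1,k_2,k_3) · ∏ g_i(k_i), where e^{-z} gives (-1)^k; (1+z)^5 gives the falling factorial (5)_k; e^{-2z} gives (-2)^k.
g_1(k) for k = 0…7: 1, -1, 1, -1, 1, -1, 1, -1.
g_2(k) for k = 0…7: 1, 5, 20, 60, 120, 120, 0, 0.
g_3(k) for k = 0…7: 1, -2, 4, -8, 16, -32, 64, -128.
First combine the last two factors: h(k) = Σ_j C(k,j)·g_2(j)·g_3(k−j) for k = 0…7: 1, 3, 4, -8, -24, 88, 64, -1248.
c_7 = Σ_k C(7,k)·g_1(k)·h(7−k) = 1·1·(-1248) + 7·(-1)·64 + 21·1·88 + 35·(-1)·(-24) + 35·1·(-8) + 21·(-1)·4 + 7·1·3 + 1·(-1)·1 = −1248 − 448 + 1848 + 840 − 280 − 84 + 21 − 1 = 648.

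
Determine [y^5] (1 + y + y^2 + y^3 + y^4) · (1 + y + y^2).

(1 + y + y^2 + y^3 + y^4) has coefficients 1,1,1,1,1 for degrees 0…4.
(1 + y + y^2) has coefficients 1,1,1,0,0,0 for degrees 0…5.
[y^5] = 1·0 + 1·0 + 1·0 + 1·1 + 1·1 = 2.

2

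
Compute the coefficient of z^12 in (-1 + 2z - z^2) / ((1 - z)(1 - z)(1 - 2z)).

-4096

The denominator gives the recurrence a_n = 4a_(n−1) − 5a_(n−2) + 2a_(n−3) for n ≥ 3; the numerator fixes a_0 = -1, a_1 = -2, a_2 = -4.
Iterating: -1, -2, -4, -8, -16, -32, -64, -128, -256, -512, -1024, -2048, -4096, so a_12 = -4096.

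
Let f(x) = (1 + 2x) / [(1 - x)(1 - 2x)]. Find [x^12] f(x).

Partial fractions give a closed form: a_n = (-3)·1^n + (4)·2^n.
At n = 12: a_12 = 16381.

16381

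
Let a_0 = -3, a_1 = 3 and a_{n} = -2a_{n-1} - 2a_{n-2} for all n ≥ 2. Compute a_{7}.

The ordinary generating function has denominator 1 + 2y + 2y^2.
Iterating the recurrence: a_0,…,a_{7} = -3, 3, 0, -6, 12, -12, 0, 24.

24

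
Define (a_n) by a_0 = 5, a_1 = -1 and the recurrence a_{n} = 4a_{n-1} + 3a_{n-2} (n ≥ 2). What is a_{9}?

The ordinary generating function has denominator 1 - 4t - 3t^2.
Iterating the recurrence: a_0,…,a_{9} = 5, -1, 11, 41, 197, 911, 4235, 19673, 91397, 424607.

424607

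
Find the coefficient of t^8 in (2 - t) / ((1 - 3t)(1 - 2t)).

32037

The denominator gives the recurrence a_n = 5a_(n−1) − 6a_(n−2) for n ≥ 2; the numerator fixes a_0 = 2, a_1 = 9.
Iterating: 2, 9, 33, 111, 357, 1119, 3453, 10551, 32037, so a_8 = 32037.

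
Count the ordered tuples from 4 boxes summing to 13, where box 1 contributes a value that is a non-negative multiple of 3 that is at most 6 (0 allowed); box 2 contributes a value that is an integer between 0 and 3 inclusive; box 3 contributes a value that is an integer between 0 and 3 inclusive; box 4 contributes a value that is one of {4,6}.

10

The generating function for the choices is (1 + t^3 + t^6)·(1 + t + t^2 + t^3)·(1 + t + t^2 + t^3)·(t^4 + t^6); the count is [t^13].
(1 + t^3 + t^6) has coefficients 1,0,0,1,0,0,1 for degrees 0…6.
(1 + t + t^2 + t^3) has coefficients 1,1,1,1,0,0,0,0,0,0,0,0,0,0 for degrees 0…13.
Multiplying by (1 + t + t^2 + t^3) gives running coefficients 1,2,3,4,3,2,1,0,0,0,0,0,0,0 for degrees 0…13.
Finally multiplying by (t^4 + t^6), the product of all factors after the first has coefficients 0,0,0,0,1,2,4,6,6,6,4,2,1,0 for degrees 0…13.
[t^13] = 1·0 + 1·4 + 1·6 = 10.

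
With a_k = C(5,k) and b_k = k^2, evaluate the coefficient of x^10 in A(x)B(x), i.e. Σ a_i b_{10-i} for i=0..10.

This is [x^10] in the product of the two ordinary generating functions.
Σ = 1·100 + 5·81 + 10·64 + 10·49 + 5·36 + 1·25 + 0·16 + 0·9 + 0·4 + 0·1 + 0·0 = 1840.

1840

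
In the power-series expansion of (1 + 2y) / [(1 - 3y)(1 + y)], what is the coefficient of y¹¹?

221434

Partial fractions give a closed form: a_n = (5/4)·3^n + (-1/4)·(-1)^n.
At n = 11: a_11 = 221434.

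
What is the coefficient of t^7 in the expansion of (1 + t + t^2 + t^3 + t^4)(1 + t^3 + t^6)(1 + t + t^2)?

5

(1 + t + t^2 + t^3 + t^4) has coefficients 1,1,1,1,1 for degrees 0…4.
(1 + t^3 + t^6) has coefficients 1,0,0,1,0,0,1,0 for degrees 0…7.
Finally multiplying by (1 + t + t^2), the product of all factors after the first has coefficients 1,1,1,1,1,1,1,1 for degrees 0…7.
[t^7] = 1·1 + 1·1 + 1·1 + 1·1 + 1·1 = 5.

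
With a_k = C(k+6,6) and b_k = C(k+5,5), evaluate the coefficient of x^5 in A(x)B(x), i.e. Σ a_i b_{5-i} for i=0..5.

6188

Write out a_i and b_{5-i} for i = 0,…,5 and sum the products.
Σ = 1·252 + 7·126 + 28·56 + 84·21 + 210·6 + 462·1 = 6188.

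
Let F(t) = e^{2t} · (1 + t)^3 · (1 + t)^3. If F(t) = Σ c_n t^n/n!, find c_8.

The EGF product rule gives c_8 = Σ_{k_1+k_2+k_3=8} C(8; k_1,k_2,k_3) · ∏ g_i(k_i), where e^{2t} gives (2)^k; (1+t)^3 gives the falling factorial (3)_k; (1+t)^3 gives the falling factorial (3)_k.
g_1(k) for k = 0…8: 1, 2, 4, 8, 16, 32, 64, 128, 256.
g_2(k) for k = 0…8: 1, 3, 6, 6, 0, 0, 0, 0, 0.
g_3(k) for k = 0…8: 1, 3, 6, 6, 0, 0, 0, 0, 0.
First combine the last two factors: h(k) = Σ_j C(k,j)·g_2(j)·g_3(k−j) for k = 0…8: 1, 6, 30, 120, 360, 720, 720, 0, 0.
c_8 = Σ_k C(8,k)·g_1(k)·h(8−k) = 28·4·720 + 56·8·720 + 70·16·360 + 56·32·120 + 28·64·30 + 8·128·6 + 1·256·1 = 80640 + 322560 + 403200 + 215040 + 53760 + 6144 + 256 = 1081600.

1081600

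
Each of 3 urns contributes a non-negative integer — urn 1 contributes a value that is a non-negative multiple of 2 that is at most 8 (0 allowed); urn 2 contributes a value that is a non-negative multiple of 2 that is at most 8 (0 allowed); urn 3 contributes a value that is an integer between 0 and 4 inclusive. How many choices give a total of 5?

5

The generating function for the choices is (1 + t² + t⁴ + t⁶ + t⁸)·(1 + t² + t⁴ + t⁶ + t⁸)·(1 + t + t² + t³ + t⁴); the count is [t⁵].
(1 + t² + t⁴ + t⁶ + t⁸) has coefficients 1,0,1,0,1,0 for degrees 0…5.
(1 + t² + t⁴ + t⁶ + t⁸) has coefficients 1,0,1,0,1,0 for degrees 0…5.
Finally multiplying by (1 + t + t² + t³ + t⁴), the product of all factors after the first has coefficients 1,1,2,2,3,2 for degrees 0…5.
[t⁵] = 1·2 + 1·2 + 1·1 = 5.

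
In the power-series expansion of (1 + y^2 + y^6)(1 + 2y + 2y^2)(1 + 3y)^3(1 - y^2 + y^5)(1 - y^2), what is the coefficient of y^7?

-84

(1 + y^2 + y^6) has coefficients 1,0,1,0,0,0,1 for degrees 0…6.
(1 + 2y + 2y^2) has coefficients 1,2,2,0,0,0,0,0 for degrees 0…7.
Multiplying by (1 + 3y)^3 gives running coefficients 1,11,47,99,108,54,0,0 for degrees 0…7.
Multiplying by (1 - y^2 + y^5) gives running coefficients 1,11,46,88,61,-44,-97,-7 for degrees 0…7.
Finally multiplying by (1 - y^2), the product of all factors after the first has coefficients 1,11,45,77,15,-132,-158,37 for degrees 0…7.
[y^7] = 1·37 + 1·(-132) + 1·11 = -84.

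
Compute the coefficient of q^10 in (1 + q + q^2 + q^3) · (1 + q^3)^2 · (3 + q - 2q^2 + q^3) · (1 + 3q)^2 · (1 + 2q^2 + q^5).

390

(1 + q + q^2 + q^3) has coefficients 1,1,1,1 for degrees 0…3.
(1 + q^3)^2 has coefficients 1,0,0,2,0,0,1,0,0,0,0 for degrees 0…10.
Multiplying by (3 + q - 2q^2 + q^3) gives running coefficients 3,1,-2,7,2,-4,5,1,-2,1,0 for degrees 0…10.
Multiplying by (1 + 3q)^2 gives running coefficients 3,19,31,4,26,71,-1,-5,49,-2,-12 for degrees 0…10.
Finally multiplying by (1 + 2q^2 + q^5), the product of all factors after the first has coefficients 3,19,37,42,88,82,70,168,51,14,157 for degrees 0…10.
[q^10] = 1·157 + 1·14 + 1·51 + 1·168 = 390.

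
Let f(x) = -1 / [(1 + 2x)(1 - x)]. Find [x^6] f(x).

-43

The denominator gives the recurrence a_n = −a_(n−1) + 2a_(n−2) for n ≥ 2; the numerator fixes a_0 = -1, a_1 = 1.
Iterating: -1, 1, -3, 5, -11, 21, -43, so a_6 = -43.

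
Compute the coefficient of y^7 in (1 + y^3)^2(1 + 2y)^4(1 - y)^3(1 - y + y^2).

4

(1 + y^3)^2 has coefficients 1,0,0,2,0,0,1 for degrees 0…6.
(1 + 2y)^4 has coefficients 1,8,24,32,16,0,0,0 for degrees 0…7.
Multiplying by (1 - y)^3 gives running coefficients 1,5,3,-17,-16,24,16,-16 for degrees 0…7.
Finally multiplying by (1 - y + y^2), the product of all factors after the first has coefficients 1,4,-1,-15,4,23,-24,-8 for degrees 0…7.
[y^7] = 1·(-8) + 2·4 + 1·4 = 4.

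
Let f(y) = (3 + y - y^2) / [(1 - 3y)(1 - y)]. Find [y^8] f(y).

The denominator gives the recurrence a_n = 4a_(n−1) − 3a_(n−2) for n ≥ 3; the numerator fixes a_0 = 3, a_1 = 13, a_2 = 42.
Iterating: 3, 13, 42, 129, 390, 1173, 3522, 10569, 31710, so a_8 = 31710.

31710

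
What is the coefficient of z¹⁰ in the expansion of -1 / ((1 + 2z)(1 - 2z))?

Partial fractions give a closed form: a_n = (-1/2)·(-2)^n + (-1/2)·2^n.
At n = 10: a_10 = -1024.

-1024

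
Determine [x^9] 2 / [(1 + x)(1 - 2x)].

682

Partial fractions give a closed form: a_n = (2/3)·(-1)^n + (4/3)·2^n.
At n = 9: a_9 = 682.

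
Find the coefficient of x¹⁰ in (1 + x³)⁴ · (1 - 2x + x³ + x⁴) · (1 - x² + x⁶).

-9

(1 + x³)⁴ has coefficients 1,0,0,4,0,0,6,0,0,4,0 for degrees 0…10.
(1 - 2x + x³ + x⁴) has coefficients 1,-2,0,1,1,0,0,0,0,0,0 for degrees 0…10.
Finally multiplying by (1 - x² + x⁶), the product of all factors after the first has coefficients 1,-2,-1,3,1,-1,0,-2,0,1,1 for degrees 0…10.
[x¹⁰] = 1·1 + 4·(-2) + 6·1 + 4·(-2) = -9.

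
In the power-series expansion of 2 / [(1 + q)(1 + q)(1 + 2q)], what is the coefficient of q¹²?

32738

The denominator gives the recurrence a_n = −4a_(n−1) − 5a_(n−2) − 2a_(n−3) for n ≥ 3; the numerator fixes a_0 = 2, a_1 = -8, a_2 = 22.
Iterating: 2, -8, 22, -52, 114, -240, 494, -1004, 2026, -4072, 8166, -16356, 32738, so a_12 = 32738.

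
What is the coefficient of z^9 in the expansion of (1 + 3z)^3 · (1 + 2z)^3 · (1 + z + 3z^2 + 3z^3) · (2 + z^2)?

(1 + 3z)^3 has coefficients 1,9,27,27 for degrees 0…3.
(1 + 2z)^3 has coefficients 1,6,12,8,0,0,0,0,0,0 for degrees 0…9.
Multiplying by (1 + z + 3z^2 + 3z^3) gives running coefficients 1,7,21,41,62,60,24,0,0,0 for degrees 0…9.
Finally multiplying by (2 + z^2), the product of all factors after the first has coefficients 2,14,43,89,145,161,110,60,24,0 for degrees 0…9.
[z^9] = 1·0 + 9·24 + 27·60 + 27·110 = 4806.

4806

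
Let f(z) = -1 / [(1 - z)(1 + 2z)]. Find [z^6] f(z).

-43

Partial fractions give a closed form: a_n = (-1/3)·1^n + (-2/3)·(-2)^n.
At n = 6: a_6 = -43.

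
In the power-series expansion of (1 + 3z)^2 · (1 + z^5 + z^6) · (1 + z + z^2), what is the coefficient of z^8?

(1 + 3z)^2 has coefficients 1,6,9 for degrees 0…2.
(1 + z^5 + z^6) has coefficients 1,0,0,0,0,1,1,0,0 for degrees 0…8.
Finally multiplying by (1 + z + z^2), the product of all factors after the first has coefficients 1,1,1,0,0,1,2,2,1 for degrees 0…8.
[z^8] = 1·1 + 6·2 + 9·2 = 31.

31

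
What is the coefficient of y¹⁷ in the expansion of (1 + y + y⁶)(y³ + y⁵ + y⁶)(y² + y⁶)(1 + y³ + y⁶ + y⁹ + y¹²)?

7

(1 + y + y⁶) has coefficients 1,1,0,0,0,0,1 for degrees 0…6.
(y³ + y⁵ + y⁶) has coefficients 0,0,0,1,0,1,1,0,0,0,0,0,0,0,0,0,0,0 for degrees 0…17.
Multiplying by (y² + y⁶) gives running coefficients 0,0,0,0,0,1,0,1,1,1,0,1,1,0,0,0,0,0 for degrees 0…17.
Finally multiplying by (1 + y³ + y⁶ + y⁹ + y¹²), the product of all factors after the first has coefficients 0,0,0,0,0,1,0,1,2,1,1,3,2,1,3,2,1,3 for degrees 0…17.
[y¹⁷] = 1·3 + 1·1 + 1·3 = 7.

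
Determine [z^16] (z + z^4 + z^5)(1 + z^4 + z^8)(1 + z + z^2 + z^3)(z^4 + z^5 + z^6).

(z + z^4 + z^5) has coefficients 0,1,0,0,1,1 for degrees 0…5.
(1 + z^4 + z^8) has coefficients 1,0,0,0,1,0,0,0,1,0,0,0,0,0,0,0,0 for degrees 0…16.
Multiplying by (1 + z + z^2 + z^3) gives running coefficients 1,1,1,1,1,1,1,1,1,1,1,1,0,0,0,0,0 for degrees 0…16.
Finally multiplying by (z^4 + z^5 + z^6), the product of all factors after the first has coefficients 0,0,0,0,1,2,3,3,3,3,3,3,3,3,3,3,2 for degrees 0…16.
[z^16] = 1·3 + 1·3 + 1·3 = 9.

9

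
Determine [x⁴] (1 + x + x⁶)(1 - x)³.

(1 + x + x⁶) has coefficients 1,1,0,0,0 for degrees 0…4.
(1 - x)³ has coefficients 1,-3,3,-1,0 for degrees 0…4.
[x⁴] = 1·0 + 1·(-1) = -1.

-1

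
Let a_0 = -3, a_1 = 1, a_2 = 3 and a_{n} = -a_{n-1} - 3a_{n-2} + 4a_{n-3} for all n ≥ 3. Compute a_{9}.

The ordinary generating function has denominator 1 + q + 3q^2 - 4q^3.
Iterating the recurrence: a_0,…,a_{9} = -3, 1, 3, -18, 13, 53, -164, 57, 647, -1474.

-1474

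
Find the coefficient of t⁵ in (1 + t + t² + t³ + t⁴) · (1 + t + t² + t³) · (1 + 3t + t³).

18

(1 + t + t² + t³ + t⁴) has coefficients 1,1,1,1,1 for degrees 0…4.
(1 + t + t² + t³) has coefficients 1,1,1,1,0,0 for degrees 0…5.
Finally multiplying by (1 + 3t + t³), the product of all factors after the first has coefficients 1,4,4,5,4,1 for degrees 0…5.
[t⁵] = 1·1 + 1·4 + 1·5 + 1·4 + 1·4 = 18.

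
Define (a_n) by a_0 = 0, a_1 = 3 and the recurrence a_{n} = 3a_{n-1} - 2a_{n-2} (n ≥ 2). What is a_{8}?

The ordinary generating function has denominator 1 - 3x + 2x^2.
Iterating the recurrence: a_0,…,a_{8} = 0, 3, 9, 21, 45, 93, 189, 381, 765.

765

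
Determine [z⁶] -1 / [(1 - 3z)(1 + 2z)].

-463

Partial fractions give a closed form: a_n = (-3/5)·3^n + (-2/5)·(-2)^n.
At n = 6: a_6 = -463.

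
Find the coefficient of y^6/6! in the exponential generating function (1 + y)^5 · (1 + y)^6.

332640

The EGF product rule gives c_6 = Σ_{k_1+k_2=6} C(6; k_1,k_2) · ∏ g_i(k_i), where (1+y)^5 gives the falling factorial (5)_k; (1+y)^6 gives the falling factorial (6)_k.
g_1(k) for k = 0…6: 1, 5, 20, 60, 120, 120, 0.
g_2(k) for k = 0…6: 1, 6, 30, 120, 360, 720, 720.
c_6 = Σ_k C(6,k)·g_1(k)·g_2(6−k) = 1·1·720 + 6·5·720 + 15·20·360 + 20·60·120 + 15·120·30 + 6·120·6 = 720 + 21600 + 108000 + 144000 + 54000 + 4320 = 332640.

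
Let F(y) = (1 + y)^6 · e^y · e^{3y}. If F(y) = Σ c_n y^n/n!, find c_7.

2977216

The EGF product rule gives c_7 = Σ_{k_1+k_2+k_3=7} C(7; k_1,k_2,k_3) · ∏ g_i(k_i), where (1+y)^6 gives the falling factorial (6)_k; e^y gives (1)^k; e^{3y} gives (3)^k.
g_1(k) for k = 0…7: 1, 6, 30, 120, 360, 720, 720, 0.
g_2(k) for k = 0…7: 1, 1, 1, 1, 1, 1, 1, 1.
g_3(k) for k = 0…7: 1, 3, 9, 27, 81, 243, 729, 2187.
First combine the last two factors: h(k) = Σ_j C(k,j)·g_2(j)·g_3(k−j) for k = 0…7: 1, 4, 16, 64, 256, 1024, 4096, 16384.
c_7 = Σ_k C(7,k)·g_1(k)·h(7−k) = 1·1·16384 + 7·6·4096 + 21·30·1024 + 35·120·256 + 35·360·64 + 21·720·16 + 7·720·4 = 16384 + 172032 + 645120 + 1075200 + 806400 + 241920 + 20160 = 2977216.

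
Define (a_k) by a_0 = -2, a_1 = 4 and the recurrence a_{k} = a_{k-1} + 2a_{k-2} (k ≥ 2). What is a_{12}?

The ordinary generating function has denominator 1 - t - 2t^2.
Iterating the recurrence: a_0,…,a_{12} = -2, 4, 0, 8, 8, 24, 40, 88, 168, 344, 680, 1368, 2728.

2728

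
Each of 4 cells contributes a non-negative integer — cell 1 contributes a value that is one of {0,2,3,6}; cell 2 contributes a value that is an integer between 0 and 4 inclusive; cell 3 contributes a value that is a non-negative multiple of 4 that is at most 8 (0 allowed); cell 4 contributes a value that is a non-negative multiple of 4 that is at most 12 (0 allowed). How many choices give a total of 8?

The generating function for the choices is (1 + q² + q³ + q⁶)·(1 + q + q² + q³ + q⁴)·(1 + q⁴ + q⁸)·(1 + q⁴ + q⁸ + q¹²); the count is [q⁸].
(1 + q² + q³ + q⁶) has coefficients 1,0,1,1,0,0,1 for degrees 0…6.
(1 + q + q² + q³ + q⁴) has coefficients 1,1,1,1,1,0,0,0,0 for degrees 0…8.
Multiplying by (1 + q⁴ + q⁸) gives running coefficients 1,1,1,1,2,1,1,1,2 for degrees 0…8.
Finally multiplying by (1 + q⁴ + q⁸ + q¹²), the product of all factors after the first has coefficients 1,1,1,1,3,2,2,2,5 for degrees 0…8.
[q⁸] = 1·5 + 1·2 + 1·2 + 1·1 = 10.

10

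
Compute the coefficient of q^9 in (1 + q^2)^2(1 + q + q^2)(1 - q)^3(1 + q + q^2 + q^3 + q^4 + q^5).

3

(1 + q^2)^2 has coefficients 1,0,2,0,1 for degrees 0…4.
(1 + q + q^2) has coefficients 1,1,1,0,0,0,0,0,0,0 for degrees 0…9.
Multiplying by (1 - q)^3 gives running coefficients 1,-2,1,-1,2,-1,0,0,0,0 for degrees 0…9.
Finally multiplying by (1 + q + q^2 + q^3 + q^4 + q^5), the product of all factors after the first has coefficients 1,-1,0,-1,1,0,-1,1,0,1 for degrees 0…9.
[q^9] = 1·1 + 2·1 + 1·0 = 3.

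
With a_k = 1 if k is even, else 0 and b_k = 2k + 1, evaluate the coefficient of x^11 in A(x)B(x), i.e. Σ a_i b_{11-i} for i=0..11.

This is [x^11] in the product of the two ordinary generating functions.
Σ = 1·23 + 0·21 + 1·19 + 0·17 + 1·15 + 0·13 + 1·11 + 0·9 + 1·7 + 0·5 + 1·3 + 0·1 = 78.

78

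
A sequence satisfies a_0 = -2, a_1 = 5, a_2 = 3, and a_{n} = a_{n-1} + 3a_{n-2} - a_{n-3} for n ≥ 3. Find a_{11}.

7360

The ordinary generating function has denominator 1 - x - 3x^2 + x^3.
Iterating the recurrence: a_0,…,a_{11} = -2, 5, 3, 20, 24, 81, 133, 352, 670, 1593, 3251, 7360.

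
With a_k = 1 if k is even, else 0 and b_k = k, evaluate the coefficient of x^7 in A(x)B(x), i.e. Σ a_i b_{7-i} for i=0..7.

This is [x^7] in the product of the two ordinary generating functions.
Σ = 1·7 + 0·6 + 1·5 + 0·4 + 1·3 + 0·2 + 1·1 + 0·0 = 16.

16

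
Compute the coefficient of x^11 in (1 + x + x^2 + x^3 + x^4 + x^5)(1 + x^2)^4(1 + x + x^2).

(1 + x + x^2 + x^3 + x^4 + x^5) has coefficients 1,1,1,1,1,1 for degrees 0…5.
(1 + x^2)^4 has coefficients 1,0,4,0,6,0,4,0,1,0,0,0 for degrees 0…11.
Finally multiplying by (1 + x + x^2), the product of all factors after the first has coefficients 1,1,5,4,10,6,10,4,5,1,1,0 for degrees 0…11.
[x^11] = 1·0 + 1·1 + 1·1 + 1·5 + 1·4 + 1·10 = 21.

21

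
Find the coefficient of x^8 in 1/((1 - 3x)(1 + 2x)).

Partial fractions give a closed form: a_n = (3/5)·3^n + (2/5)·(-2)^n.
At n = 8: a_8 = 4039.

4039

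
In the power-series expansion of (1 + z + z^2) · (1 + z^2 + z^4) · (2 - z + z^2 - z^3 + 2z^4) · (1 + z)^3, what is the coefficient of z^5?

23

(1 + z + z^2) has coefficients 1,1,1 for degrees 0…2.
(1 + z^2 + z^4) has coefficients 1,0,1,0,1,0 for degrees 0…5.
Multiplying by (2 - z + z^2 - z^3 + 2z^4) gives running coefficients 2,-1,3,-2,5,-2 for degrees 0…5.
Finally multiplying by (1 + z)^3, the product of all factors after the first has coefficients 2,5,6,6,7,10 for degrees 0…5.
[z^5] = 1·10 + 1·7 + 1·6 = 23.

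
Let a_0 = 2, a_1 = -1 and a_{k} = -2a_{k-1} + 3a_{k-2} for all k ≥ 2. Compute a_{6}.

The ordinary generating function has denominator 1 + 2y - 3y^2.
Iterating the recurrence: a_0,…,a_{6} = 2, -1, 8, -19, 62, -181, 548.

548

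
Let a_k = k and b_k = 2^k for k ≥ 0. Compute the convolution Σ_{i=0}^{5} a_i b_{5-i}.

57

The convolution is the x^5 coefficient of A(x)B(x).
Σ = 0·32 + 1·16 + 2·8 + 3·4 + 4·2 + 5·1 = 57.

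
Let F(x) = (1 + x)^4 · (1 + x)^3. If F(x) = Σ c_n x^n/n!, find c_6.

5040

The EGF product rule gives c_6 = Σ_{k_1+k_2=6} C(6; k_1,k_2) · ∏ g_i(k_i), where (1+x)^4 gives the falling factorial (4)_k; (1+x)^3 gives the falling factorial (3)_k.
g_1(k) for k = 0…6: 1, 4, 12, 24, 24, 0, 0.
g_2(k) for k = 0…6: 1, 3, 6, 6, 0, 0, 0.
c_6 = Σ_k C(6,k)·g_1(k)·g_2(6−k) = 20·24·6 + 15·24·6 = 2880 + 2160 = 5040.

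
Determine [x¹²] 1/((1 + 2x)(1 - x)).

2731

Partial fractions give a closed form: a_n = (2/3)·(-2)^n + (1/3)·1^n.
At n = 12: a_12 = 2731.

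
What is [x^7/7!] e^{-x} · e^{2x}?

The EGF product rule gives c_7 = Σ_{k_1+k_2=7} C(7; k_1,k_2) · ∏ g_i(k_i), where e^{-x} gives (-1)^k; e^{2x} gives (2)^k.
g_1(k) for k = 0…7: 1, -1, 1, -1, 1, -1, 1, -1.
g_2(k) for k = 0…7: 1, 2, 4, 8, 16, 32, 64, 128.
c_7 = Σ_k C(7,k)·g_1(k)·g_2(7−k) = 1·1·128 + 7·(-1)·64 + 21·1·32 + 35·(-1)·16 + 35·1·8 + 21·(-1)·4 + 7·1·2 + 1·(-1)·1 = 128 − 448 + 672 − 560 + 280 − 84 + 14 − 1 = 1.

1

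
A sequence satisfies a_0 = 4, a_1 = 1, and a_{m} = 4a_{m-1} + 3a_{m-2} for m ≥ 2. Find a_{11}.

14732755

The ordinary generating function has denominator 1 - 4t - 3t^2.
Iterating the recurrence: a_0,…,a_{11} = 4, 1, 16, 67, 316, 1465, 6808, 31627, 146932, 682609, 3171232, 14732755.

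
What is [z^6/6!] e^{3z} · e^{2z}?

The EGF product rule gives c_6 = Σ_{k_1+k_2=6} C(6; k_1,k_2) · ∏ g_i(k_i), where e^{3z} gives (3)^k; e^{2z} gives (2)^k.
g_1(k) for k = 0…6: 1, 3, 9, 27, 81, 243, 729.
g_2(k) for k = 0…6: 1, 2, 4, 8, 16, 32, 64.
c_6 = Σ_k C(6,k)·g_1(k)·g_2(6−k) = 1·1·64 + 6·3·32 + 15·9·16 + 20·27·8 + 15·81·4 + 6·243·2 + 1·729·1 = 64 + 576 + 2160 + 4320 + 4860 + 2916 + 729 = 15625.

15625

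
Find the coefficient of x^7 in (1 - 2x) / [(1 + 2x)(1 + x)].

Partial fractions give a closed form: a_n = (4)·(-2)^n + (-3)·(-1)^n.
At n = 7: a_7 = -509.

-509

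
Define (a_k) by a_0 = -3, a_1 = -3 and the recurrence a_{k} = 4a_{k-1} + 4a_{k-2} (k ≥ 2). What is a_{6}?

The ordinary generating function has denominator 1 - 4z - 4z^2.
Iterating the recurrence: a_0,…,a_{6} = -3, -3, -24, -108, -528, -2544, -12288.

-12288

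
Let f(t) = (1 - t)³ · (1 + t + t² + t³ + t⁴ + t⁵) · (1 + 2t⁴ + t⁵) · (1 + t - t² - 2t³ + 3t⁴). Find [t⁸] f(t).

(1 - t)³ has coefficients 1,-3,3,-1 for degrees 0…3.
(1 + t + t² + t³ + t⁴ + t⁵) has coefficients 1,1,1,1,1,1,0,0,0 for degrees 0…8.
Multiplying by (1 + 2t⁴ + t⁵) gives running coefficients 1,1,1,1,3,4,3,3,3 for degrees 0…8.
Finally multiplying by (1 + t - t² - 2t³ + 3t⁴), the product of all factors after the first has coefficients 1,2,1,-1,4,7,5,-1,4 for degrees 0…8.
[t⁸] = 1·4 − 3·(-1) + 3·5 − 1·7 = 15.

15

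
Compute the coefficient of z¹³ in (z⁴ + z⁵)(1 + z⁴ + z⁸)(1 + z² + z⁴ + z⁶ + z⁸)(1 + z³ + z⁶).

(z⁴ + z⁵) has coefficients 0,0,0,0,1,1 for degrees 0…5.
(1 + z⁴ + z⁸) has coefficients 1,0,0,0,1,0,0,0,1,0,0,0,0,0 for degrees 0…13.
Multiplying by (1 + z² + z⁴ + z⁶ + z⁸) gives running coefficients 1,0,1,0,2,0,2,0,3,0,2,0,2,0 for degrees 0…13.
Finally multiplying by (1 + z³ + z⁶), the product of all factors after the first has coefficients 1,0,1,1,2,1,3,2,4,2,4,3,4,2 for degrees 0…13.
[z¹³] = 1·2 + 1·4 = 6.

6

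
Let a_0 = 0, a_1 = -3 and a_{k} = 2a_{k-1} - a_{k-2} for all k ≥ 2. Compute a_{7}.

The ordinary generating function has denominator 1 - 2z + z^2.
Iterating the recurrence: a_0,…,a_{7} = 0, -3, -6, -9, -12, -15, -18, -21.

-21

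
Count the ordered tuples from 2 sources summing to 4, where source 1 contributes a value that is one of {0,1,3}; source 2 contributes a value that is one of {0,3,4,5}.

The generating function for the choices is (1 + t + t³)·(1 + t³ + t⁴ + t⁵); the count is [t⁴].
(1 + t + t³) has coefficients 1,1,0,1 for degrees 0…3.
(1 + t³ + t⁴ + t⁵) has coefficients 1,0,0,1,1 for degrees 0…4.
[t⁴] = 1·1 + 1·1 + 1·0 = 2.

2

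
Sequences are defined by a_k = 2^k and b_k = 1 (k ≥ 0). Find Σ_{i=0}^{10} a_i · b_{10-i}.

2047

This is [x^10] in the product of the two ordinary generating functions.
Σ = 1·1 + 2·1 + 4·1 + 8·1 + 16·1 + 32·1 + 64·1 + 128·1 + 256·1 + 512·1 + 1024·1 = 2047.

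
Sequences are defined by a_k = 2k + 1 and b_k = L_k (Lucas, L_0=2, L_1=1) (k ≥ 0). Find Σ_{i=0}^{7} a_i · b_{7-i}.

Write out a_i and b_{7-i} for i = 0,…,7 and sum the products.
Σ = 1·29 + 3·18 + 5·11 + 7·7 + 9·4 + 11·3 + 13·1 + 15·2 = 299.

299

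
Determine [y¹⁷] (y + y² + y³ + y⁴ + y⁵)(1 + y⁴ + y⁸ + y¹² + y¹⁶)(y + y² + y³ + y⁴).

(y + y² + y³ + y⁴ + y⁵) has coefficients 0,1,1,1,1,1 for degrees 0…5.
(1 + y⁴ + y⁸ + y¹² + y¹⁶) has coefficients 1,0,0,0,1,0,0,0,1,0,0,0,1,0,0,0,1,0 for degrees 0…17.
Finally multiplying by (y + y² + y³ + y⁴), the product of all factors after the first has coefficients 0,1,1,1,1,1,1,1,1,1,1,1,1,1,1,1,1,1 for degrees 0…17.
[y¹⁷] = 1·1 + 1·1 + 1·1 + 1·1 + 1·1 = 5.

5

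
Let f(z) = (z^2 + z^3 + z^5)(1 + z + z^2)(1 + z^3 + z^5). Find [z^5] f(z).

(z^2 + z^3 + z^5) has coefficients 0,0,1,1,0,1 for degrees 0…5.
(1 + z + z^2) has coefficients 1,1,1,0,0,0 for degrees 0…5.
Finally multiplying by (1 + z^3 + z^5), the product of all factors after the first has coefficients 1,1,1,1,1,2 for degrees 0…5.
[z^5] = 1·1 + 1·1 + 1·1 = 3.

3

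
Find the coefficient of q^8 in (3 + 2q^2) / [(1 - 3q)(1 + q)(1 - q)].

The denominator gives the recurrence a_n = 3a_(n−1) + a_(n−2) − 3a_(n−3) for n ≥ 3; the numerator fixes a_0 = 3, a_1 = 9, a_2 = 32.
Iterating: 3, 9, 32, 96, 293, 879, 2642, 7926, 23783, so a_8 = 23783.

23783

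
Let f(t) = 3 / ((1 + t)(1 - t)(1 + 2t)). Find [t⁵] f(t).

Partial fractions give a closed form: a_n = (-3/2)·(-1)^n + (1/2)·1^n + (4)·(-2)^n.
At n = 5: a_5 = -126.

-126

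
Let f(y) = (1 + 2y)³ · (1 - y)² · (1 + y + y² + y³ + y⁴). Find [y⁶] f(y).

(1 + 2y)³ has coefficients 1,6,12,8 for degrees 0…3.
(1 - y)² has coefficients 1,-2,1,0,0,0,0 for degrees 0…6.
Finally multiplying by (1 + y + y² + y³ + y⁴), the product of all factors after the first has coefficients 1,-1,0,0,0,-1,1 for degrees 0…6.
[y⁶] = 1·1 + 6·(-1) + 12·0 + 8·0 = -5.

-5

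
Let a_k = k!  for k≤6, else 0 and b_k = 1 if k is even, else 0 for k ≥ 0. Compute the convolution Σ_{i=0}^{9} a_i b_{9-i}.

127

The convolution is the t^9 coefficient of A(t)B(t).
Σ = 1·0 + 1·1 + 2·0 + 6·1 + 24·0 + 120·1 + 720·0 + 0·1 + 0·0 + 0·1 = 127.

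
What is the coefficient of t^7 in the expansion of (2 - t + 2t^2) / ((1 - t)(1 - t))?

The denominator gives the recurrence a_n = 2a_(n−1) − a_(n−2) for n ≥ 3; the numerator fixes a_0 = 2, a_1 = 3, a_2 = 6.
Iterating: 2, 3, 6, 9, 12, 15, 18, 21, so a_7 = 21.

21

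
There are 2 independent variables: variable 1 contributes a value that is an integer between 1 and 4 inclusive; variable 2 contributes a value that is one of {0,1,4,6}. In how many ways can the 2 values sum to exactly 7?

The generating function for the choices is (y + y² + y³ + y⁴)·(1 + y + y⁴ + y⁶); the count is [y⁷].
(y + y² + y³ + y⁴) has coefficients 0,1,1,1,1 for degrees 0…4.
(1 + y + y⁴ + y⁶) has coefficients 1,1,0,0,1,0,1,0 for degrees 0…7.
[y⁷] = 1·1 + 1·0 + 1·1 + 1·0 = 2.

2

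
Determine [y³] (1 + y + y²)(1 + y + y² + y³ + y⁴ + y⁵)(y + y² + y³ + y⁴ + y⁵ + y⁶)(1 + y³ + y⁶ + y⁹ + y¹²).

(1 + y + y²) has coefficients 1,1,1 for degrees 0…2.
(1 + y + y² + y³ + y⁴ + y⁵) has coefficients 1,1,1,1 for degrees 0…3.
Multiplying by (y + y² + y³ + y⁴ + y⁵ + y⁶) gives running coefficients 0,1,2,3 for degrees 0…3.
Finally multiplying by (1 + y³ + y⁶ + y⁹ + y¹²), the product of all factors after the first has coefficients 0,1,2,3 for degrees 0…3.
[y³] = 1·3 + 1·2 + 1·1 = 6.

6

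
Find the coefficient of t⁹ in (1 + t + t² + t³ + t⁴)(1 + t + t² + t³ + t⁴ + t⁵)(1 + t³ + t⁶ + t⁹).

(1 + t + t² + t³ + t⁴) has coefficients 1,1,1,1,1 for degrees 0…4.
(1 + t + t² + t³ + t⁴ + t⁵) has coefficients 1,1,1,1,1,1,0,0,0,0 for degrees 0…9.
Finally multiplying by (1 + t³ + t⁶ + t⁹), the product of all factors after the first has coefficients 1,1,1,2,2,2,2,2,2,2 for degrees 0…9.
[t⁹] = 1·2 + 1·2 + 1·2 + 1·2 + 1·2 = 10.

10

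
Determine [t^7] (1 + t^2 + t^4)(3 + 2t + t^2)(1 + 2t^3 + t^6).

(1 + t^2 + t^4) has coefficients 1,0,1,0,1 for degrees 0…4.
(3 + 2t + t^2) has coefficients 3,2,1,0,0,0,0,0 for degrees 0…7.
Finally multiplying by (1 + 2t^3 + t^6), the product of all factors after the first has coefficients 3,2,1,6,4,2,3,2 for degrees 0…7.
[t^7] = 1·2 + 1·2 + 1·6 = 10.

10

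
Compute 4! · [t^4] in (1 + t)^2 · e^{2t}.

128

The EGF product rule gives c_4 = Σ_{k_1+k_2=4} C(4; k_1,k_2) · ∏ g_i(k_i), where (1+t)^2 gives the falling factorial (2)_k; e^{2t} gives (2)^k.
g_1(k) for k = 0…4: 1, 2, 2, 0, 0.
g_2(k) for k = 0…4: 1, 2, 4, 8, 16.
c_4 = Σ_k C(4,k)·g_1(k)·g_2(4−k) = 1·1·16 + 4·2·8 + 6·2·4 = 16 + 64 + 48 = 128.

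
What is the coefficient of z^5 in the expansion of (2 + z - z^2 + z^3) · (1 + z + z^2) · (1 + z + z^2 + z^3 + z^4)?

7

(2 + z - z^2 + z^3) has coefficients 2,1,-1,1 for degrees 0…3.
(1 + z + z^2) has coefficients 1,1,1,0,0,0 for degrees 0…5.
Finally multiplying by (1 + z + z^2 + z^3 + z^4), the product of all factors after the first has coefficients 1,2,3,3,3,2 for degrees 0…5.
[z^5] = 2·2 + 1·3 − 1·3 + 1·3 = 7.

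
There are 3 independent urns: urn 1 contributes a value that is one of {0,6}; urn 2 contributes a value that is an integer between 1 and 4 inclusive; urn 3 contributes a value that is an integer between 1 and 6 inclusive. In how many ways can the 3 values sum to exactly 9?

4

The generating function for the choices is (1 + y^6)·(y + y^2 + y^3 + y^4)·(y + y^2 + y^3 + y^4 + y^5 + y^6); the count is [y^9].
(1 + y^6) has coefficients 1,0,0,0,0,0,1 for degrees 0…6.
(y + y^2 + y^3 + y^4) has coefficients 0,1,1,1,1,0,0,0,0,0 for degrees 0…9.
Finally multiplying by (y + y^2 + y^3 + y^4 + y^5 + y^6), the product of all factors after the first has coefficients 0,0,1,2,3,4,4,4,3,2 for degrees 0…9.
[y^9] = 1·2 + 1·2 = 4.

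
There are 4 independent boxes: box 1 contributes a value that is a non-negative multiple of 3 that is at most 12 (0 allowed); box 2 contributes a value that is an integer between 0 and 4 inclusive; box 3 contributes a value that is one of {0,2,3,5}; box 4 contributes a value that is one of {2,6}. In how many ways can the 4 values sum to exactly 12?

The generating function for the choices is (1 + y³ + y⁶ + y⁹ + y¹²)·(1 + y + y² + y³ + y⁴)·(1 + y² + y³ + y⁵)·(y² + y⁶); the count is [y¹²].
(1 + y³ + y⁶ + y⁹ + y¹²) has coefficients 1,0,0,1,0,0,1,0,0,1,0,0,1 for degrees 0…12.
(1 + y + y² + y³ + y⁴) has coefficients 1,1,1,1,1,0,0,0,0,0,0,0,0 for degrees 0…12.
Multiplying by (1 + y² + y³ + y⁵) gives running coefficients 1,1,2,3,3,3,3,2,1,1,0,0,0 for degrees 0…12.
Finally multiplying by (y² + y⁶), the product of all factors after the first has coefficients 0,0,1,1,2,3,4,4,5,5,4,4,3 for degrees 0…12.
[y¹²] = 1·3 + 1·5 + 1·4 + 1·1 + 1·0 = 13.

13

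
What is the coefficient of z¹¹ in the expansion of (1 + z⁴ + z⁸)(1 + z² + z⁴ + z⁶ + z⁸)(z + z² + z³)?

5

(1 + z⁴ + z⁸) has coefficients 1,0,0,0,1,0,0,0,1 for degrees 0…8.
(1 + z² + z⁴ + z⁶ + z⁸) has coefficients 1,0,1,0,1,0,1,0,1,0,0,0 for degrees 0…11.
Finally multiplying by (z + z² + z³), the product of all factors after the first has coefficients 0,1,1,2,1,2,1,2,1,2,1,1 for degrees 0…11.
[z¹¹] = 1·1 + 1·2 + 1·2 = 5.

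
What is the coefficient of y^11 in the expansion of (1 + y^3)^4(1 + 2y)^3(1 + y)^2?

(1 + y^3)^4 has coefficients 1,0,0,4,0,0,6,0,0,4,0,0 for degrees 0…11.
(1 + 2y)^3 has coefficients 1,6,12,8,0,0,0,0,0,0,0,0 for degrees 0…11.
Finally multiplying by (1 + y)^2, the product of all factors after the first has coefficients 1,8,25,38,28,8,0,0,0,0,0,0 for degrees 0…11.
[y^11] = 1·0 + 4·0 + 6·8 + 4·25 = 148.

148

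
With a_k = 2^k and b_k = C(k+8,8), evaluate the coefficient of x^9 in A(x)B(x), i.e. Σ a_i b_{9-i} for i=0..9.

The convolution is the t^9 coefficient of A(t)B(t).
Σ = 1·24310 + 2·12870 + 4·6435 + 8·3003 + 16·1287 + 32·495 + 64·165 + 128·45 + 256·9 + 512·1 = 155382.

155382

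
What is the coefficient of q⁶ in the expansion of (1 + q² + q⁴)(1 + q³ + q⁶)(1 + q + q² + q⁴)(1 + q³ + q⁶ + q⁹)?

7

(1 + q² + q⁴) has coefficients 1,0,1,0,1 for degrees 0…4.
(1 + q³ + q⁶) has coefficients 1,0,0,1,0,0,1 for degrees 0…6.
Multiplying by (1 + q + q² + q⁴) gives running coefficients 1,1,1,1,2,1,1 for degrees 0…6.
Finally multiplying by (1 + q³ + q⁶ + q⁹), the product of all factors after the first has coefficients 1,1,1,2,3,2,3 for degrees 0…6.
[q⁶] = 1·3 + 1·3 + 1·1 = 7.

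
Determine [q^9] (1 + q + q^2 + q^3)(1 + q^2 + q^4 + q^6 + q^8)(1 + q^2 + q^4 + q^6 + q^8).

(1 + q + q^2 + q^3) has coefficients 1,1,1,1 for degrees 0…3.
(1 + q^2 + q^4 + q^6 + q^8) has coefficients 1,0,1,0,1,0,1,0,1,0 for degrees 0…9.
Finally multiplying by (1 + q^2 + q^4 + q^6 + q^8), the product of all factors after the first has coefficients 1,0,2,0,3,0,4,0,5,0 for degrees 0…9.
[q^9] = 1·0 + 1·5 + 1·0 + 1·4 = 9.

9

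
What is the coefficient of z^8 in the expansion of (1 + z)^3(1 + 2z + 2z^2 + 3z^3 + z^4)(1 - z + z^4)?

(1 + z)^3 has coefficients 1,3,3,1 for degrees 0…3.
(1 + 2z + 2z^2 + 3z^3 + z^4) has coefficients 1,2,2,3,1,0,0,0,0 for degrees 0…8.
Finally multiplying by (1 - z + z^4), the product of all factors after the first has coefficients 1,1,0,1,-1,1,2,3,1 for degrees 0…8.
[z^8] = 1·1 + 3·3 + 3·2 + 1·1 = 17.

17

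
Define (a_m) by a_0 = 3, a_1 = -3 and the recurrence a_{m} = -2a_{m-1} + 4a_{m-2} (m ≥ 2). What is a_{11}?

The ordinary generating function has denominator 1 + 2t - 4t^2.
Iterating the recurrence: a_0,…,a_{11} = 3, -3, 18, -48, 168, -528, 1728, -5568, 18048, -58368, 188928, -611328.

-611328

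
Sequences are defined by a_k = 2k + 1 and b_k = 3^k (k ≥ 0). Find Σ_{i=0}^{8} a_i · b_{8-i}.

Write out a_i and b_{8-i} for i = 0,…,8 and sum the products.
Σ = 1·6561 + 3·2187 + 5·729 + 7·243 + 9·81 + 11·27 + 13·9 + 15·3 + 17·1 = 19673.

19673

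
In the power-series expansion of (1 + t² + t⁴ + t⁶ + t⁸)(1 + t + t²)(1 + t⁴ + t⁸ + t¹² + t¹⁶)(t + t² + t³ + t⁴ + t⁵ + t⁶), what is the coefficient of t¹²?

21

(1 + t² + t⁴ + t⁶ + t⁸) has coefficients 1,0,1,0,1,0,1,0,1 for degrees 0…8.
(1 + t + t²) has coefficients 1,1,1,0,0,0,0,0,0,0,0,0,0 for degrees 0…12.
Multiplying by (1 + t⁴ + t⁸ + t¹² + t¹⁶) gives running coefficients 1,1,1,0,1,1,1,0,1,1,1,0,1 for degrees 0…12.
Finally multiplying by (t + t² + t³ + t⁴ + t⁵ + t⁶), the product of all factors after the first has coefficients 0,1,2,3,3,4,5,5,4,4,5,5,4 for degrees 0…12.
[t¹²] = 1·4 + 1·5 + 1·4 + 1·5 + 1·3 = 21.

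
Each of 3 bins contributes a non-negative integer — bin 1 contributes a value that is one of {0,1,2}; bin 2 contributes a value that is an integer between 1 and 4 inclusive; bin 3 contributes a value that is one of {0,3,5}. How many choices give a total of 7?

The generating function for the choices is (1 + y + y²)·(y + y² + y³ + y⁴)·(1 + y³ + y⁵); the count is [y⁷].
(1 + y + y²) has coefficients 1,1,1 for degrees 0…2.
(y + y² + y³ + y⁴) has coefficients 0,1,1,1,1,0,0,0 for degrees 0…7.
Finally multiplying by (1 + y³ + y⁵), the product of all factors after the first has coefficients 0,1,1,1,2,1,2,2 for degrees 0…7.
[y⁷] = 1·2 + 1·2 + 1·1 = 5.

5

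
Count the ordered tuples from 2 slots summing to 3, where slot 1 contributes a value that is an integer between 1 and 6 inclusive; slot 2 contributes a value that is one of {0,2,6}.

The generating function for the choices is (x + x^2 + x^3 + x^4 + x^5 + x^6)·(1 + x^2 + x^6); the count is [x^3].
(x + x^2 + x^3 + x^4 + x^5 + x^6) has coefficients 0,1,1,1 for degrees 0…3.
(1 + x^2 + x^6) has coefficients 1,0,1,0 for degrees 0…3.
[x^3] = 1·1 + 1·0 + 1·1 = 2.

2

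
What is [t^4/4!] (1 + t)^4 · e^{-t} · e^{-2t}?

33

The EGF product rule gives c_4 = Σ_{k_1+k_2+k_3=4} C(4; k_1,k_2,k_3) · ∏ g_i(k_i), where (1+t)^4 gives the falling factorial (4)_k; e^{-t} gives (-1)^k; e^{-2t} gives (-2)^k.
g_1(k) for k = 0…4: 1, 4, 12, 24, 24.
g_2(k) for k = 0…4: 1, -1, 1, -1, 1.
g_3(k) for k = 0…4: 1, -2, 4, -8, 16.
First combine the last two factors: h(k) = Σ_j C(k,j)·g_2(j)·g_3(k−j) for k = 0…4: 1, -3, 9, -27, 81.
c_4 = Σ_k C(4,k)·g_1(k)·h(4−k) = 1·1·81 + 4·4·(-27) + 6·12·9 + 4·24·(-3) + 1·24·1 = 81 − 432 + 648 − 288 + 24 = 33.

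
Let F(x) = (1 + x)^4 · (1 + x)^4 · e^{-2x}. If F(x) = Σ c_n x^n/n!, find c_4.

96

The EGF product rule gives c_4 = Σ_{k_1+k_2+k_3=4} C(4; k_1,k_2,k_3) · ∏ g_i(k_i), where (1+x)^4 gives the falling factorial (4)_k; (1+x)^4 gives the falling factorial (4)_k; e^{-2x} gives (-2)^k.
g_1(k) for k = 0…4: 1, 4, 12, 24, 24.
g_2(k) for k = 0…4: 1, 4, 12, 24, 24.
g_3(k) for k = 0…4: 1, -2, 4, -8, 16.
First combine the last two factors: h(k) = Σ_j C(k,j)·g_2(j)·g_3(k−j) for k = 0…4: 1, 2, 0, -8, 8.
c_4 = Σ_k C(4,k)·g_1(k)·h(4−k) = 1·1·8 + 4·4·(-8) + 4·24·2 + 1·24·1 = 8 − 128 + 192 + 24 = 96.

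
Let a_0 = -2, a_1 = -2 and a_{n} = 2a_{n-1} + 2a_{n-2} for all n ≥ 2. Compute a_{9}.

The ordinary generating function has denominator 1 - 2q - 2q^2.
Iterating the recurrence: a_0,…,a_{9} = -2, -2, -8, -20, -56, -152, -416, -1136, -3104, -8480.

-8480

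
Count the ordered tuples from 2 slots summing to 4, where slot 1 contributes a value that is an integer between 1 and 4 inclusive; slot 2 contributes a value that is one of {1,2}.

The generating function for the choices is (t + t^2 + t^3 + t^4)·(t + t^2); the count is [t^4].
(t + t^2 + t^3 + t^4) has coefficients 0,1,1,1,1 for degrees 0…4.
(t + t^2) has coefficients 0,1,1,0,0 for degrees 0…4.
[t^4] = 1·0 + 1·1 + 1·1 + 1·0 = 2.

2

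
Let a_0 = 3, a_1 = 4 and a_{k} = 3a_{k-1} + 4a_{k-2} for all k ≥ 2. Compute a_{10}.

1468008

The ordinary generating function has denominator 1 - 3q - 4q^2.
Iterating the recurrence: a_0,…,a_{10} = 3, 4, 24, 88, 360, 1432, 5736, 22936, 91752, 367000, 1468008.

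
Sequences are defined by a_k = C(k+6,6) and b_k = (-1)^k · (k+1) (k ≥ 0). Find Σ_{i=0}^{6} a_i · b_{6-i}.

399

The convolution is the t^6 coefficient of A(t)B(t).
Σ = 1·7 + 7·(-6) + 28·5 + 84·(-4) + 210·3 + 462·(-2) + 924·1 = 399.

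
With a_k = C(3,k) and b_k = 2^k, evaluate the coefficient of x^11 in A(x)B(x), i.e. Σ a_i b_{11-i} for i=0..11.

This is [x^11] in the product of the two ordinary generating functions.
Σ = 1·2048 + 3·1024 + 3·512 + 1·256 + 0·128 + 0·64 + 0·32 + 0·16 + 0·8 + 0·4 + 0·2 + 0·1 = 6912.

6912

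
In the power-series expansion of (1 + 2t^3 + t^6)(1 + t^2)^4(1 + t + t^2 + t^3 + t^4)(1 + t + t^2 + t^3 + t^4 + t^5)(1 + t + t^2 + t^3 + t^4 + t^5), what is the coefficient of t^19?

(1 + 2t^3 + t^6) has coefficients 1,0,0,2,0,0,1 for degrees 0…6.
(1 + t^2)^4 has coefficients 1,0,4,0,6,0,4,0,1,0,0,0,0,0,0,0,0,0,0,0 for degrees 0…19.
Multiplying by (1 + t + t^2 + t^3 + t^4) gives running coefficients 1,1,5,5,11,10,14,10,11,5,5,1,1,0,0,0,0,0,0,0 for degrees 0…19.
Multiplying by (1 + t + t^2 + t^3 + t^4 + t^5) gives running coefficients 1,2,7,12,23,33,46,55,61,61,55,46,33,23,12,7,2,1,0,0 for degrees 0…19.
Finally multiplying by (1 + t + t^2 + t^3 + t^4 + t^5), the product of all factors after the first has coefficients 1,3,10,22,45,78,123,176,230,279,311,324,311,279,230,176,123,78,45,22 for degrees 0…19.
[t^19] = 1·22 + 2·123 + 1·279 = 547.

547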